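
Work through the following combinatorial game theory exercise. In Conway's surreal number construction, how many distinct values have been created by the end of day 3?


Day 0: {|} = 0 is born. Count = 1.
Day n: the number of surreal numbers born by day n is 2^(n+1) - 1.
By day 0: 2^1 - 1 = 1
By day 1: 2^2 - 1 = 3
By day 2: 2^3 - 1 = 7
By day 3: 2^4 - 1 = 15
By day 3: 15 surreal numbers.

15


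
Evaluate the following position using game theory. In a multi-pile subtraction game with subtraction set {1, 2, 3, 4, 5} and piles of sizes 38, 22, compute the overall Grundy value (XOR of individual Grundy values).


Subtraction set: {1, 2, 3, 4, 5}
For this subtraction set, G(n) = n mod 6 (period = max + 1 = 6).
Pile 1 (size 38): G(38) = 38 mod 6 = 2
Pile 2 (size 22): G(22) = 22 mod 6 = 4
Total Grundy value = XOR of all: 2 XOR 4 = 6

6


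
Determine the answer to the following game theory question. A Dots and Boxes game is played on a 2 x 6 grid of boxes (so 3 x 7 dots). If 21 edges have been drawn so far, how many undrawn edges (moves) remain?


Grid: 2 x 6 boxes, i.e. 3 rows and 7 columns of dots.
Horizontal edges: (rows + 1) * cols = 3 * 6 = 18
Vertical edges: rows * (cols + 1) = 2 * 7 = 14
Total edges: 18 + 14 = 32
Edges drawn: 21
Remaining: 32 - 21 = 11

11


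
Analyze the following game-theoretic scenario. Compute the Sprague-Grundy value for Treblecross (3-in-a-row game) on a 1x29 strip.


Treblecross: place X on empty cells; 3-in-a-row wins.
Playing within two cells of an existing X lets the opponent win at once, so sensible play treats the cells i-2..i+2 around each X as dead. The player left with no safe cell loses, so this is a normal-play take-away game on strips of safe cells.
Placing X at cell i (0-indexed) of a strip of k safe cells leaves independent strips of sizes max(0, i-2) and max(0, k-i-3). Hence G(k) = mex{ G(max(0,i-2)) XOR G(max(0,k-i-3)) : 0 <= i < k }, with G(0) = 0.
G(1): splits (0,0):0^0=0 -> mex({0}) = 1
G(2): splits (0,0):0^0=0 -> mex({0}) = 1
G(3): splits (0,0):0^0=0 -> mex({0}) = 1
G(4): splits (0,1):0^1=1 (0,0):0^0=0 -> mex({0, 1}) = 2
G(5): splits (0,2):0^1=1 (0,1):0^1=1 (0,0):0^0=0 -> mex({0, 1}) = 2
G(6) = mex({1}) = 0
G(7) = mex({0, 1, 2}) = 3
G(8) = mex({0, 1, 2}) = 3
G(9) = mex({0, 2}) = 1
G(10) = mex({0, 2, 3}) = 1
G(11) = mex({0, 3}) = 1
G(12) = mex({1, 3}) = 0
G(13) = mex({0, 1, 2, 3}) = 4
G(14) = mex({0, 1, 2}) = 3
G(15) = mex({0, 1, 2}) = 3
G(16) = mex({0, 1, 2, 4}) = 3
G(17) = mex({0, 1, 3, 4}) = 2
G(18) = mex({0, 1, 3, 4}) = 2
G(19) = mex({0, 1, 3, 5}) = 2
G(20) = mex({0, 1, 2, 3, 5}) = 4
G(21) = mex({0, 1, 2, 3, 5}) = 4
G(22) = mex({1, 2, 6}) = 0
G(23) = mex({0, 1, 2, 3, 4, 6}) = 5
G(24) = mex({0, 1, 2, 3, 4}) = 5
G(25) = mex({0, 1, 3, 4, 7}) = 2
G(26) = mex({0, 1, 3, 4, 5, 7}) = 2
G(27) = mex({0, 1, 3, 5}) = 2
G(28) = mex({0, 1, 2, 5}) = 3
G(29) = mex({0, 1, 2, 4, 5, 6}) = 3
Therefore G(29) = 3.

3


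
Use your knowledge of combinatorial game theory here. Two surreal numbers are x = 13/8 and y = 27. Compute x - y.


x = 13/8, y = 27
Converting to common denominator: 8
x = 13/8, y = 216/8
x - y = 13/8 - 27 = -203/8

-203/8


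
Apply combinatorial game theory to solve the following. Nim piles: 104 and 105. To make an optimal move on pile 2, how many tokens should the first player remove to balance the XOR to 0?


Piles: 104 and 105
Current XOR: 104 XOR 105 = 1 (non-zero, so this is an N-position).
To make the XOR zero, we need to find a move that balances the piles.
For pile 2 (size 105): target = 105 XOR 1 = 104
We reduce pile 2 from 105 to 104.
Tokens removed: 105 - 104 = 1
Verification: 104 XOR 104 = 0

1


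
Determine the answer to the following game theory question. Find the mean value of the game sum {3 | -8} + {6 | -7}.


G1 = {3 | -8}, G2 = {6 | -7}
Each is a switch {a | b} with numbers a > b; its mean value is (a + b)/2, and mean value is additive over game sums: m(G1 + G2) = m(G1) + m(G2).
Mean of G1 = (3 + (-8))/2 = -5/2 = -5/2
Mean of G2 = (6 + (-7))/2 = -1/2 = -1/2
Mean of G1 + G2 = -5/2 + -1/2 = -3

-3


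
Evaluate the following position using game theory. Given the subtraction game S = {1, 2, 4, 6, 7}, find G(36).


The subtraction set is S = {1, 2, 4, 6, 7}.
G(k) = mex{ G(k - s) : s in S, s <= k }. We compute iteratively: G(0) = 0.
G(1) = mex({0}) = 1
G(2) = mex({0, 1}) = 2
G(3) = mex({1, 2}) = 0
G(4) = mex({0, 2}) = 1
G(5) = mex({0, 1}) = 2
G(6) = mex({0, 1, 2}) = 3
G(7) = mex({0, 1, 2, 3}) = 4
G(8) = mex({1, 2, 3, 4}) = 0
G(9) = mex({0, 2, 4}) = 1
G(10) = mex({0, 1, 3}) = 2
G(11) = mex({1, 2, 4}) = 0
G(12) = mex({0, 2, 3}) = 1
G(13) = mex({0, 1, 3, 4}) = 2
G(14) = mex({0, 1, 2, 4}) = 3
Observe that G(8)..G(14) = 0, 1, 2, 0, 1, 2, 3 repeats G(0)..G(6) = 0, 1, 2, 0, 1, 2, 3.
For k >= max(S) = 7, G(k) is determined by the previous 7 values G(k-7)..G(k-1); a window of 7 consecutive values has recurred shifted by 8, so by induction G(k + 8) = G(k) for all k >= 0: the sequence is periodic from the start with period 8.
One period: G(0..7) = 0, 1, 2, 0, 1, 2, 3, 4.
36 mod 8 = 4, so G(36) = G(4) = 1.

1


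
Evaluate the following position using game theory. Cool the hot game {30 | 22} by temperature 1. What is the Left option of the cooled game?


Original game: {30 | 22} (a switch {a | b} with a > b).
Cooling by t (for t below the temperature (a - b)/2 = 4) taxes each move by t: {a | b} cooled by t is {a - t | b + t}.
Cooling amount: t = 1
Cooled Left option: 30 - 1 = 29
Cooled Right option: 22 + 1 = 23
Cooled game: {29 | 23}
Left option = 29

29


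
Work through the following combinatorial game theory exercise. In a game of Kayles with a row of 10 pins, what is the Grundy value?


Kayles: a move removes 1 or 2 adjacent pins from a contiguous row.
Removing pins from a row of k leaves two independent rows (a, b) with a + b = k - 1 (one pin) or a + b = k - 2 (two pins); an end removal gives a = 0.
By Sprague-Grundy, G(k) = mex{ G(a) XOR G(b) } over all these splits. G(0) = 0.
G(1): splits (0,0):0^0=0 -> mex({0}) = 1
G(2): splits (0,1):0^1=1 (0,0):0^0=0 -> mex({0, 1}) = 2
G(3): splits (0,2):0^2=2 (1,1):1^1=0 (0,1):0^1=1 -> mex({0, 1, 2}) = 3
G(4): splits (0,3):0^3=3 (1,2):1^2=3 (0,2):0^2=2 (1,1):1^1=0 -> mex({0, 2, 3}) = 1
G(5): splits (0,4):0^1=1 (1,3):1^3=2 (2,2):2^2=0 (0,3):0^3=3 (1,2):1^2=3 -> mex({0, 1, 2, 3}) = 4
G(6) = mex({0, 1, 2, 4}) = 3
G(7) = mex({0, 1, 3, 4, 5}) = 2
G(8) = mex({0, 2, 3, 5, 6}) = 1
G(9) = mex({0, 1, 2, 3, 6, 7}) = 4
G(10) = mex({0, 1, 3, 4, 5, 7}) = 2
Therefore G(10) = 2.

2


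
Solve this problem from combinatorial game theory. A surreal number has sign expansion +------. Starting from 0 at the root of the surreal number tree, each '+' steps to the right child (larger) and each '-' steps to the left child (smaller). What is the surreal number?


Sign expansion: +------
Rule: track bounds (lo, hi), initially (-inf, +inf). On '+', the current value becomes lo and we move to the simplest number in (value, hi): value + 1 if hi = +inf, otherwise the midpoint (value + hi)/2. On '-', the current value becomes hi and we move to value - 1 if lo = -inf, otherwise the midpoint (lo + value)/2.
Start at 0.
Step 1: sign = +, move right. Bounds: (0, +inf). Value = 1
Step 2: sign = -, move left. Bounds: (0, 1). Value = 1/2
Step 3: sign = -, move left. Bounds: (0, 1/2). Value = 1/4
Step 4: sign = -, move left. Bounds: (0, 1/4). Value = 1/8
Step 5: sign = -, move left. Bounds: (0, 1/8). Value = 1/16
Step 6: sign = -, move left. Bounds: (0, 1/16). Value = 1/32
Step 7: sign = -, move left. Bounds: (0, 1/32). Value = 1/64
The surreal number with sign expansion +------ is 1/64.

1/64


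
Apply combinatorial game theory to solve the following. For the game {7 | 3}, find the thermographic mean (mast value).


Game = {7 | 3}, a switch {a | b} with numbers a > b.
Its thermograph has left wall a - t and right wall b + t, which meet at t = (a - b)/2, where both equal (a + b)/2. So the mast (mean value) is at (a + b)/2.
Mean = (7 + (3))/2 = 10/2 = 5

5


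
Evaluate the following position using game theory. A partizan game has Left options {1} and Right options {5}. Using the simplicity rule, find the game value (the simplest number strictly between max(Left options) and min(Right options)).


Left options: {1}, max = 1
Right options: {5}, min = 5
All options are numbers and max(Left) < min(Right), so by the simplicity theorem the value is the simplest (earliest-born) number strictly between 1 and 5.
Integers 2 through 4 all lie strictly between 1 and 5.
Among integers, the simplest (lowest birthday = smallest |n|; 0 is born on day 0, +-n on day n) is 2.
No non-integer in the interval can be simpler: if x is a non-integer in the interval, then floor(x) or ceil(x) also lies in the interval (the interval contains an integer), and both are proper prefixes of x's sign expansion, i.e. born earlier. So the game value is 2.
Game value = 2

2


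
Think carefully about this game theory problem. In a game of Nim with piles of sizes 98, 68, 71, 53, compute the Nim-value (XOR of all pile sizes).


We need the XOR (exclusive or) of all pile sizes.
After XOR-ing pile 1 (size 98): 0 XOR 98 = 98
After XOR-ing pile 2 (size 68): 98 XOR 68 = 38
After XOR-ing pile 3 (size 71): 38 XOR 71 = 97
After XOR-ing pile 4 (size 53): 97 XOR 53 = 84
The Nim-value of this position is 84.

84


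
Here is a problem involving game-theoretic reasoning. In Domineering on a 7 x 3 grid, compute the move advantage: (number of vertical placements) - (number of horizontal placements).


Board is 7 x 3 (rows x cols).
Left (vertical) placements: (rows-1) * cols = 6 * 3 = 18
Right (horizontal) placements: rows * (cols-1) = 7 * 2 = 14
Advantage = Left - Right = 18 - 14 = 4

4


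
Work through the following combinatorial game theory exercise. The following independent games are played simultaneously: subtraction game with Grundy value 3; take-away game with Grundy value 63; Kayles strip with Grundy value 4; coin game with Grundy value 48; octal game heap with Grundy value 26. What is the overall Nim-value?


By the Sprague-Grundy theorem, the Grundy value of a sum of games is the XOR of individual Grundy values.
subtraction game: Grundy value = 3. Running XOR: 0 XOR 3 = 3
take-away game: Grundy value = 63. Running XOR: 3 XOR 63 = 60
Kayles strip: Grundy value = 4. Running XOR: 60 XOR 4 = 56
coin game: Grundy value = 48. Running XOR: 56 XOR 48 = 8
octal game heap: Grundy value = 26. Running XOR: 8 XOR 26 = 18
The combined Grundy value is 18.

18


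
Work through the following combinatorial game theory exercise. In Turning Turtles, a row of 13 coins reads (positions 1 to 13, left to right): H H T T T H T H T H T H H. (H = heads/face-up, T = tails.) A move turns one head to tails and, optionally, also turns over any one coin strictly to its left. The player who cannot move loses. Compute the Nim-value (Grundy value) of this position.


Coins: H H T T T H T H T H T H H
Key fact: a single head at position k behaves exactly like a Nim heap of size k (turning it to T and optionally flipping a coin at j < k corresponds to moving the heap from k to j, or to 0), and heads combine as a disjunctive sum (two heads at the same place would cancel, matching j XOR j = 0). So the Nim-value is the XOR of the 1-indexed positions of the heads.
Face-up positions (1-indexed): [1, 2, 6, 8, 10, 12, 13]
XOR 0 with 1: 0 XOR 1 = 1
XOR 1 with 2: 1 XOR 2 = 3
XOR 3 with 6: 3 XOR 6 = 5
XOR 5 with 8: 5 XOR 8 = 13
XOR 13 with 10: 13 XOR 10 = 7
XOR 7 with 12: 7 XOR 12 = 11
XOR 11 with 13: 11 XOR 13 = 6
Nim-value = 6

6


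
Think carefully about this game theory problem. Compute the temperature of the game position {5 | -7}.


The game is {5 | -7}, a switch {a | b} with numbers a > b.
Cooling {a | b} by t gives {a - t | b + t}, which stops being hot when a - t = b + t, i.e. at t = (a - b)/2. So the temperature of a switch is (a - b)/2.
Temperature = (Left option - Right option) / 2
= (5 - (-7)) / 2
= 12 / 2
= 6

6


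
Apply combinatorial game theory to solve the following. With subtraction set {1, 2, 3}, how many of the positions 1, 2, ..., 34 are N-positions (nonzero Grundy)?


Subtraction set S = {1, 2, 3}, so G(n) = n mod 4.
G(n) = 0 when n is a multiple of 4.
Multiples of 4 in [1, 34]: 8
N-positions (nonzero Grundy) = 34 - 8 = 26

26


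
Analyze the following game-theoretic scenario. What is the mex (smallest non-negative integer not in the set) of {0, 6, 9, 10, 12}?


Set = {0, 6, 9, 10, 12}
0 is in the set.
1 is NOT in the set. This is the mex.
mex = 1

1


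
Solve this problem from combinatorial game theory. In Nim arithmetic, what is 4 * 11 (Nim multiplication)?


Nim multiplication is bilinear over XOR: (u XOR v) * w = (u*w) XOR (v*w).
So we split each operand into its bit components and XOR the pairwise Nim products.
4 = 4 (as XOR of powers of 2).
11 = 1 + 2 + 8 (as XOR of powers of 2).
Using the standard Nim-product table on single bits:
  2*2 = 3,   2*4 = 8,   2*8 = 12,
  4*4 = 6,   4*8 = 11,  8*8 = 13,
and  1*x = x (identity), k*l = l*k (commutative).
Pairwise Nim products:
  4 * 1 = 4
  4 * 2 = 8
  4 * 8 = 11
XOR them: 4 XOR 8 XOR 11 = 7.
Result: 4 * 11 = 7 (in Nim).

7


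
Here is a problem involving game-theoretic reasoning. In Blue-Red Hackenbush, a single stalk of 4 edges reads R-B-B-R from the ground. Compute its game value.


Edges (from ground): R-B-B-R
By Berlekamp's sign-expansion rule, a Blue-Red Hackenbush stalk has the value of the surreal number whose sign sequence is the edge sequence with B -> + and R -> -.
Sign sequence: -++-
Trace the sign expansion in the surreal number tree, starting from 0:
Edge 1: R (sign -) -> bounds (-inf, 0), value = -1
Edge 2: B (sign +) -> bounds (-1, 0), value = -1/2
Edge 3: B (sign +) -> bounds (-1/2, 0), value = -1/4
Edge 4: R (sign -) -> bounds (-1/2, -1/4), value = -3/8
Game value = -3/8

-3/8


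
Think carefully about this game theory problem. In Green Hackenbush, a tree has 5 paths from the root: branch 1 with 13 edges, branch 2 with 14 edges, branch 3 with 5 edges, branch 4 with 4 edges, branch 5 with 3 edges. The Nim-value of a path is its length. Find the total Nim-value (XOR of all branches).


The tree has 5 branches from the ground vertex.
In Green Hackenbush, the Nim-value of a simple path of length k is k.
Branch 1: length 13, Nim-value = 13
Branch 2: length 14, Nim-value = 14
Branch 3: length 5, Nim-value = 5
Branch 4: length 4, Nim-value = 4
Branch 5: length 3, Nim-value = 3
Total Nim-value = XOR of all branch values:
0 XOR 13 = 13
13 XOR 14 = 3
3 XOR 5 = 6
6 XOR 4 = 2
2 XOR 3 = 1
Nim-value of the tree = 1

1


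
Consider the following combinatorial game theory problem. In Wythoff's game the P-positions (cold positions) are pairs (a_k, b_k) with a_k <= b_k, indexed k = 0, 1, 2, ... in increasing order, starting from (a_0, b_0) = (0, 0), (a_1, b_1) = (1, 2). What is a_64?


By Wythoff's theorem, a_k = floor(k * phi) and b_k = floor(k * phi^2) = a_k + k, where phi = (1 + sqrt(5))/2 is the golden ratio.
phi = (1 + sqrt(5))/2 = 1.618034
k = 64
k * phi = 64 * 1.618034 = 103.554175
a_64 = floor(k * phi) = 103

103


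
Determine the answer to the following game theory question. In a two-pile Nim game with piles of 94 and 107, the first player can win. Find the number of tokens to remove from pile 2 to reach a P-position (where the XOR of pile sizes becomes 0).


Piles: 94 and 107
Current XOR: 94 XOR 107 = 53 (non-zero, so this is an N-position).
To make the XOR zero, we need to find a move that balances the piles.
For pile 2 (size 107): target = 107 XOR 53 = 94
We reduce pile 2 from 107 to 94.
Tokens removed: 107 - 94 = 13
Verification: 94 XOR 94 = 0

13


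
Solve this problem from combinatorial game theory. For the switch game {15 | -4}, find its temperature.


The game is {15 | -4}, a switch {a | b} with numbers a > b.
Cooling {a | b} by t gives {a - t | b + t}, which stops being hot when a - t = b + t, i.e. at t = (a - b)/2. So the temperature of a switch is (a - b)/2.
Temperature = (Left option - Right option) / 2
= (15 - (-4)) / 2
= 19 / 2
= 19/2

19/2


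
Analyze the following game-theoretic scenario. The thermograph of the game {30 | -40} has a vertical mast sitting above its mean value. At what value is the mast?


Game = {30 | -40}, a switch {a | b} with numbers a > b.
Its thermograph has left wall a - t and right wall b + t, which meet at t = (a - b)/2, where both equal (a + b)/2. So the mast (mean value) is at (a + b)/2.
Mean = (30 + (-40))/2 = -10/2 = -5

-5


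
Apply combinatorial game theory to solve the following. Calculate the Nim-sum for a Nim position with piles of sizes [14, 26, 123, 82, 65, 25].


We need the XOR (exclusive or) of all pile sizes.
After XOR-ing pile 1 (size 14): 0 XOR 14 = 14
After XOR-ing pile 2 (size 26): 14 XOR 26 = 20
After XOR-ing pile 3 (size 123): 20 XOR 123 = 111
After XOR-ing pile 4 (size 82): 111 XOR 82 = 61
After XOR-ing pile 5 (size 65): 61 XOR 65 = 124
After XOR-ing pile 6 (size 25): 124 XOR 25 = 101
The Nim-value of this position is 101.

101


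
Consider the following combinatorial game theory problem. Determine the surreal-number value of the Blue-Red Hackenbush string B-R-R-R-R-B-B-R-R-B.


Edges (from ground): B-R-R-R-R-B-B-R-R-B
By Berlekamp's sign-expansion rule, a Blue-Red Hackenbush stalk has the value of the surreal number whose sign sequence is the edge sequence with B -> + and R -> -.
Sign sequence: +----++--+
Trace the sign expansion in the surreal number tree, starting from 0:
Edge 1: B (sign +) -> bounds (0, +inf), value = 1
Edge 2: R (sign -) -> bounds (0, 1), value = 1/2
Edge 3: R (sign -) -> bounds (0, 1/2), value = 1/4
Edge 4: R (sign -) -> bounds (0, 1/4), value = 1/8
Edge 5: R (sign -) -> bounds (0, 1/8), value = 1/16
Edge 6: B (sign +) -> bounds (1/16, 1/8), value = 3/32
Edge 7: B (sign +) -> bounds (3/32, 1/8), value = 7/64
Edge 8: R (sign -) -> bounds (3/32, 7/64), value = 13/128
Edge 9: R (sign -) -> bounds (3/32, 13/128), value = 25/256
Edge 10: B (sign +) -> bounds (25/256, 13/128), value = 51/512
Game value = 51/512

51/512


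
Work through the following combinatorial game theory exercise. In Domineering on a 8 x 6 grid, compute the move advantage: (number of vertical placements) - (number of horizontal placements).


Board is 8 x 6 (rows x cols).
Left (vertical) placements: (rows-1) * cols = 7 * 6 = 42
Right (horizontal) placements: rows * (cols-1) = 8 * 5 = 40
Advantage = Left - Right = 42 - 40 = 2

2


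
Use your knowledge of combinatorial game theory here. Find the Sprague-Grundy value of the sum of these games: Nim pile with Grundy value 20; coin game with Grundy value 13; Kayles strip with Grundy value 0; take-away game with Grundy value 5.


By the Sprague-Grundy theorem, the Grundy value of a sum of games is the XOR of individual Grundy values.
Nim pile: Grundy value = 20. Running XOR: 0 XOR 20 = 20
coin game: Grundy value = 13. Running XOR: 20 XOR 13 = 25
Kayles strip: Grundy value = 0. Running XOR: 25 XOR 0 = 25
take-away game: Grundy value = 5. Running XOR: 25 XOR 5 = 28
The combined Grundy value is 28.

28


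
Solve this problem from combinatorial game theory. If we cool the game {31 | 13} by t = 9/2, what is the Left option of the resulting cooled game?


Original game: {31 | 13} (a switch {a | b} with a > b).
Cooling by t (for t below the temperature (a - b)/2 = 9) taxes each move by t: {a | b} cooled by t is {a - t | b + t}.
Cooling amount: t = 9/2
Cooled Left option: 31 - 9/2 = 53/2
Cooled Right option: 13 + 9/2 = 35/2
Cooled game: {53/2 | 35/2}
Left option = 53/2

53/2


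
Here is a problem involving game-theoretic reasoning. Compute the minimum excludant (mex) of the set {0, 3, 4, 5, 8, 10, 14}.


Set = {0, 3, 4, 5, 8, 10, 14}
0 is in the set.
1 is NOT in the set. This is the mex.
mex = 1

1


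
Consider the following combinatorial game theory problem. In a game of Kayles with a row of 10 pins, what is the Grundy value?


Kayles: a move removes 1 or 2 adjacent pins from a contiguous row.
Removing pins from a row of k leaves two independent rows (a, b) with a + b = k - 1 (one pin) or a + b = k - 2 (two pins); an end removal gives a = 0.
By Sprague-Grundy, G(k) = mex{ G(a) XOR G(b) } over all these splits. G(0) = 0.
G(1): splits (0,0):0^0=0 -> mex({0}) = 1
G(2): splits (0,1):0^1=1 (0,0):0^0=0 -> mex({0, 1}) = 2
G(3): splits (0,2):0^2=2 (1,1):1^1=0 (0,1):0^1=1 -> mex({0, 1, 2}) = 3
G(4): splits (0,3):0^3=3 (1,2):1^2=3 (0,2):0^2=2 (1,1):1^1=0 -> mex({0, 2, 3}) = 1
G(5): splits (0,4):0^1=1 (1,3):1^3=2 (2,2):2^2=0 (0,3):0^3=3 (1,2):1^2=3 -> mex({0, 1, 2, 3}) = 4
G(6) = mex({0, 1, 2, 4}) = 3
G(7) = mex({0, 1, 3, 4, 5}) = 2
G(8) = mex({0, 2, 3, 5, 6}) = 1
G(9) = mex({0, 1, 2, 3, 6, 7}) = 4
G(10) = mex({0, 1, 3, 4, 5, 7}) = 2
Therefore G(10) = 2.

2


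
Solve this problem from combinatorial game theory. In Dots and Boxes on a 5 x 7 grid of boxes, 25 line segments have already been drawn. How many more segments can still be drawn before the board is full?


Grid: 5 x 7 boxes, i.e. 6 rows and 8 columns of dots.
Horizontal edges: (rows + 1) * cols = 6 * 7 = 42
Vertical edges: rows * (cols + 1) = 5 * 8 = 40
Total edges: 42 + 40 = 82
Edges drawn: 25
Remaining: 82 - 25 = 57

57


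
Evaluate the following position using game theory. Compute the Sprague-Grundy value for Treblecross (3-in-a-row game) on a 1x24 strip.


Treblecross: place X on empty cells; 3-in-a-row wins.
Playing within two cells of an existing X lets the opponent win at once, so sensible play treats the cells i-2..i+2 around each X as dead. The player left with no safe cell loses, so this is a normal-play take-away game on strips of safe cells.
Placing X at cell i (0-indexed) of a strip of k safe cells leaves independent strips of sizes max(0, i-2) and max(0, k-i-3). Hence G(k) = mex{ G(max(0,i-2)) XOR G(max(0,k-i-3)) : 0 <= i < k }, with G(0) = 0.
G(1): splits (0,0):0^0=0 -> mex({0}) = 1
G(2): splits (0,0):0^0=0 -> mex({0}) = 1
G(3): splits (0,0):0^0=0 -> mex({0}) = 1
G(4): splits (0,1):0^1=1 (0,0):0^0=0 -> mex({0, 1}) = 2
G(5): splits (0,2):0^1=1 (0,1):0^1=1 (0,0):0^0=0 -> mex({0, 1}) = 2
G(6) = mex({1}) = 0
G(7) = mex({0, 1, 2}) = 3
G(8) = mex({0, 1, 2}) = 3
G(9) = mex({0, 2}) = 1
G(10) = mex({0, 2, 3}) = 1
G(11) = mex({0, 3}) = 1
G(12) = mex({1, 3}) = 0
G(13) = mex({0, 1, 2, 3}) = 4
G(14) = mex({0, 1, 2}) = 3
G(15) = mex({0, 1, 2}) = 3
G(16) = mex({0, 1, 2, 4}) = 3
G(17) = mex({0, 1, 3, 4}) = 2
G(18) = mex({0, 1, 3, 4}) = 2
G(19) = mex({0, 1, 3, 5}) = 2
G(20) = mex({0, 1, 2, 3, 5}) = 4
G(21) = mex({0, 1, 2, 3, 5}) = 4
G(22) = mex({1, 2, 6}) = 0
G(23) = mex({0, 1, 2, 3, 4, 6}) = 5
G(24) = mex({0, 1, 2, 3, 4}) = 5
Therefore G(24) = 5.

5


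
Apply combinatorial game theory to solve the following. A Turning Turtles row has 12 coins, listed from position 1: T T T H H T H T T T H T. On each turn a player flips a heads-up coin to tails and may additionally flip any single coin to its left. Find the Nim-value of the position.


Coins: T T T H H T H T T T H T
Key fact: a single head at position k behaves exactly like a Nim heap of size k (turning it to T and optionally flipping a coin at j < k corresponds to moving the heap from k to j, or to 0), and heads combine as a disjunctive sum (two heads at the same place would cancel, matching j XOR j = 0). So the Nim-value is the XOR of the 1-indexed positions of the heads.
Face-up positions (1-indexed): [4, 5, 7, 11]
XOR 0 with 4: 0 XOR 4 = 4
XOR 4 with 5: 4 XOR 5 = 1
XOR 1 with 7: 1 XOR 7 = 6
XOR 6 with 11: 6 XOR 11 = 13
Nim-value = 13

13


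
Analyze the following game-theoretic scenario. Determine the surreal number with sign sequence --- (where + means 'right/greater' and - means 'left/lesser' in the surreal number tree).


Sign expansion: ---
Rule: track bounds (lo, hi), initially (-inf, +inf). On '+', the current value becomes lo and we move to the simplest number in (value, hi): value + 1 if hi = +inf, otherwise the midpoint (value + hi)/2. On '-', the current value becomes hi and we move to value - 1 if lo = -inf, otherwise the midpoint (lo + value)/2.
Start at 0.
Step 1: sign = -, move left. Bounds: (-inf, 0). Value = -1
Step 2: sign = -, move left. Bounds: (-inf, -1). Value = -2
Step 3: sign = -, move left. Bounds: (-inf, -2). Value = -3
The surreal number with sign expansion --- is -3.

-3


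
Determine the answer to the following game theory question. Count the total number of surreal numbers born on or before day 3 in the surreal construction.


Day 0: {|} = 0 is born. Count = 1.
Day n: the number of surreal numbers born by day n is 2^(n+1) - 1.
By day 0: 2^1 - 1 = 1
By day 1: 2^2 - 1 = 3
By day 2: 2^3 - 1 = 7
By day 3: 2^4 - 1 = 15
By day 3: 15 surreal numbers.

15


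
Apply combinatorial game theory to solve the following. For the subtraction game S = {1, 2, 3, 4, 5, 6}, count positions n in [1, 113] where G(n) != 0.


Subtraction set S = {1, 2, 3, 4, 5, 6}, so G(n) = n mod 7.
G(n) = 0 when n is a multiple of 7.
Multiples of 7 in [1, 113]: 16
N-positions (nonzero Grundy) = 113 - 16 = 97

97


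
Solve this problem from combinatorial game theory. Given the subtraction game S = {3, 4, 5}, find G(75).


The subtraction set is S = {3, 4, 5}.
G(k) = mex{ G(k - s) : s in S, s <= k }. We compute iteratively: G(0) = 0.
G(1) = mex({}) = 0
G(2) = mex({}) = 0
G(3) = mex({0}) = 1
G(4) = mex({0}) = 1
G(5) = mex({0}) = 1
G(6) = mex({0, 1}) = 2
G(7) = mex({0, 1}) = 2
G(8) = mex({1}) = 0
G(9) = mex({1, 2}) = 0
G(10) = mex({1, 2}) = 0
G(11) = mex({0, 2}) = 1
G(12) = mex({0, 2}) = 1
Observe that G(8)..G(12) = 0, 0, 0, 1, 1 repeats G(0)..G(4) = 0, 0, 0, 1, 1.
For k >= max(S) = 5, G(k) is determined by the previous 5 values G(k-5)..G(k-1); a window of 5 consecutive values has recurred shifted by 8, so by induction G(k + 8) = G(k) for all k >= 0: the sequence is periodic from the start with period 8.
One period: G(0..7) = 0, 0, 0, 1, 1, 1, 2, 2.
75 mod 8 = 3, so G(75) = G(3) = 1.

1


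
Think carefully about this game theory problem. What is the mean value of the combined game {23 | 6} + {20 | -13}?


G1 = {23 | 6}, G2 = {20 | -13}
Each is a switch {a | b} with numbers a > b; its mean value is (a + b)/2, and mean value is additive over game sums: m(G1 + G2) = m(G1) + m(G2).
Mean of G1 = (23 + (6))/2 = 29/2 = 29/2
Mean of G2 = (20 + (-13))/2 = 7/2 = 7/2
Mean of G1 + G2 = 29/2 + 7/2 = 18

18


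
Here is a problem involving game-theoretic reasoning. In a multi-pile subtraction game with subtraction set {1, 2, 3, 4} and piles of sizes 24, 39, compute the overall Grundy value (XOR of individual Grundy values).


Subtraction set: {1, 2, 3, 4}
For this subtraction set, G(n) = n mod 5 (period = max + 1 = 5).
Pile 1 (size 24): G(24) = 24 mod 5 = 4
Pile 2 (size 39): G(39) = 39 mod 5 = 4
Total Grundy value = XOR of all: 4 XOR 4 = 0

0


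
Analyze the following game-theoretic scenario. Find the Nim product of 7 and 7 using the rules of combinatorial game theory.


Nim multiplication is bilinear over XOR: (u XOR v) * w = (u*w) XOR (v*w).
So we split each operand into its bit components and XOR the pairwise Nim products.
7 = 1 + 2 + 4 (as XOR of powers of 2).
7 = 1 + 2 + 4 (as XOR of powers of 2).
Using the standard Nim-product table on single bits:
  2*2 = 3,   2*4 = 8,   2*8 = 12,
  4*4 = 6,   4*8 = 11,  8*8 = 13,
and  1*x = x (identity), k*l = l*k (commutative).
Pairwise Nim products:
  1 * 1 = 1
  1 * 2 = 2
  1 * 4 = 4
  2 * 1 = 2
  2 * 2 = 3
  2 * 4 = 8
  4 * 1 = 4
  4 * 2 = 8
  4 * 4 = 6
XOR them: 1 XOR 2 XOR 4 XOR 2 XOR 3 XOR 8 XOR 4 XOR 8 XOR 6 = 4.
Result: 7 * 7 = 4 (in Nim).

4


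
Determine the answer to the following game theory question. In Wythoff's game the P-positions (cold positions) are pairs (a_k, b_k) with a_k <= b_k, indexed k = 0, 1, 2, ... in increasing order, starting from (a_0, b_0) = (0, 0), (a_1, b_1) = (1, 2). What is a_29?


By Wythoff's theorem, a_k = floor(k * phi) and b_k = floor(k * phi^2) = a_k + k, where phi = (1 + sqrt(5))/2 is the golden ratio.
phi = (1 + sqrt(5))/2 = 1.618034
k = 29
k * phi = 29 * 1.618034 = 46.922986
a_29 = floor(k * phi) = 46

46


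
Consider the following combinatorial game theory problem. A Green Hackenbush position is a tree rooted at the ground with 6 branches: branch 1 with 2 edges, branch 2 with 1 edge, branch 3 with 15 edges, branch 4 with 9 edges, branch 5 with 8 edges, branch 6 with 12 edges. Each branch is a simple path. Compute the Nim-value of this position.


The tree has 6 branches from the ground vertex.
In Green Hackenbush, the Nim-value of a simple path of length k is k.
Branch 1: length 2, Nim-value = 2
Branch 2: length 1, Nim-value = 1
Branch 3: length 15, Nim-value = 15
Branch 4: length 9, Nim-value = 9
Branch 5: length 8, Nim-value = 8
Branch 6: length 12, Nim-value = 12
Total Nim-value = XOR of all branch values:
0 XOR 2 = 2
2 XOR 1 = 3
3 XOR 15 = 12
12 XOR 9 = 5
5 XOR 8 = 13
13 XOR 12 = 1
Nim-value of the tree = 1

1


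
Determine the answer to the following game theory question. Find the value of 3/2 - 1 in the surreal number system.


x = 3/2, y = 1
Converting to common denominator: 2
x = 3/2, y = 2/2
x - y = 3/2 - 1 = 1/2

1/2


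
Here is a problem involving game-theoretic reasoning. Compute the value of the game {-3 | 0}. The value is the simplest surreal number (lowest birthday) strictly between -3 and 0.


Left options: {-3}, max = -3
Right options: {0}, min = 0
All options are numbers and max(Left) < min(Right), so by the simplicity theorem the value is the simplest (earliest-born) number strictly between -3 and 0.
Integers -2 through -1 all lie strictly between -3 and 0.
Among integers, the simplest (lowest birthday = smallest |n|; 0 is born on day 0, +-n on day n) is -1.
No non-integer in the interval can be simpler: if x is a non-integer in the interval, then floor(x) or ceil(x) also lies in the interval (the interval contains an integer), and both are proper prefixes of x's sign expansion, i.e. born earlier. So the game value is -1.
Game value = -1

-1


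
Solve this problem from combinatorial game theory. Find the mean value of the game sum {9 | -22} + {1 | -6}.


G1 = {9 | -22}, G2 = {1 | -6}
Each is a switch {a | b} with numbers a > b; its mean value is (a + b)/2, and mean value is additive over game sums: m(G1 + G2) = m(G1) + m(G2).
Mean of G1 = (9 + (-22))/2 = -13/2 = -13/2
Mean of G2 = (1 + (-6))/2 = -5/2 = -5/2
Mean of G1 + G2 = -13/2 + -5/2 = -9

-9


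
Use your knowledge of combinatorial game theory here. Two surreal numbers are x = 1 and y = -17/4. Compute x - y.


x = 1, y = -17/4
Converting to common denominator: 4
x = 4/4, y = -17/4
x - y = 1 - -17/4 = 21/4

21/4


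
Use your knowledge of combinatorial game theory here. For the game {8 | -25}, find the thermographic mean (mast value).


Game = {8 | -25}, a switch {a | b} with numbers a > b.
Its thermograph has left wall a - t and right wall b + t, which meet at t = (a - b)/2, where both equal (a + b)/2. So the mast (mean value) is at (a + b)/2.
Mean = (8 + (-25))/2 = -17/2 = -17/2

-17/2


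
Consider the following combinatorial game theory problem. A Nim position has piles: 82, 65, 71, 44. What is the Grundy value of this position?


We need the XOR (exclusive or) of all pile sizes.
After XOR-ing pile 1 (size 82): 0 XOR 82 = 82
After XOR-ing pile 2 (size 65): 82 XOR 65 = 19
After XOR-ing pile 3 (size 71): 19 XOR 71 = 84
After XOR-ing pile 4 (size 44): 84 XOR 44 = 120
The Nim-value of this position is 120.

120


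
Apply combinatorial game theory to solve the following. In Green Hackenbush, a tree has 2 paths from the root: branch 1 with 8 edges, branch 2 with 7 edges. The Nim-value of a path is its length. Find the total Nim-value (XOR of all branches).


The tree has 2 branches from the ground vertex.
In Green Hackenbush, the Nim-value of a simple path of length k is k.
Branch 1: length 8, Nim-value = 8
Branch 2: length 7, Nim-value = 7
Total Nim-value = XOR of all branch values:
0 XOR 8 = 8
8 XOR 7 = 15
Nim-value of the tree = 15

15


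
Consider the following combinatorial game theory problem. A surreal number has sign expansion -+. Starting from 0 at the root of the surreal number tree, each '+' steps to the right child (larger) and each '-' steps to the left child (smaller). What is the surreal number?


Sign expansion: -+
Rule: track bounds (lo, hi), initially (-inf, +inf). On '+', the current value becomes lo and we move to the simplest number in (value, hi): value + 1 if hi = +inf, otherwise the midpoint (value + hi)/2. On '-', the current value becomes hi and we move to value - 1 if lo = -inf, otherwise the midpoint (lo + value)/2.
Start at 0.
Step 1: sign = -, move left. Bounds: (-inf, 0). Value = -1
Step 2: sign = +, move right. Bounds: (-1, 0). Value = -1/2
The surreal number with sign expansion -+ is -1/2.

-1/2


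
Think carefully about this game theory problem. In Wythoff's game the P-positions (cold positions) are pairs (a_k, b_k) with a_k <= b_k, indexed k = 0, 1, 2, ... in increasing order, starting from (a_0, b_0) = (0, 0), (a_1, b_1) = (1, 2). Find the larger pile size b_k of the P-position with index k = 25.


By Wythoff's theorem, a_k = floor(k * phi) and b_k = floor(k * phi^2) = a_k + k, where phi = (1 + sqrt(5))/2 is the golden ratio.
phi = (1 + sqrt(5))/2 = 1.618034
phi^2 = phi + 1 = 2.618034
k = 25
k * phi^2 = 25 * 2.618034 = 65.450850
b_25 = floor(k * phi^2) = 65 (check: a_25 + k = 40 + 25 = 65)

65


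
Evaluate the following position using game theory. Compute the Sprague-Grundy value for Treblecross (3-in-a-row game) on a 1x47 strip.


Treblecross: place X on empty cells; 3-in-a-row wins.
Playing within two cells of an existing X lets the opponent win at once, so sensible play treats the cells i-2..i+2 around each X as dead. The player left with no safe cell loses, so this is a normal-play take-away game on strips of safe cells.
Placing X at cell i (0-indexed) of a strip of k safe cells leaves independent strips of sizes max(0, i-2) and max(0, k-i-3). Hence G(k) = mex{ G(max(0,i-2)) XOR G(max(0,k-i-3)) : 0 <= i < k }, with G(0) = 0.
G(1): splits (0,0):0^0=0 -> mex({0}) = 1
G(2): splits (0,0):0^0=0 -> mex({0}) = 1
G(3): splits (0,0):0^0=0 -> mex({0}) = 1
G(4): splits (0,1):0^1=1 (0,0):0^0=0 -> mex({0, 1}) = 2
G(5): splits (0,2):0^1=1 (0,1):0^1=1 (0,0):0^0=0 -> mex({0, 1}) = 2
G(6) = mex({1}) = 0
G(7) = mex({0, 1, 2}) = 3
G(8) = mex({0, 1, 2}) = 3
G(9) = mex({0, 2}) = 1
G(10) = mex({0, 2, 3}) = 1
G(11) = mex({0, 3}) = 1
G(12) = mex({1, 3}) = 0
G(13) = mex({0, 1, 2, 3}) = 4
G(14) = mex({0, 1, 2}) = 3
G(15) = mex({0, 1, 2}) = 3
G(16) = mex({0, 1, 2, 4}) = 3
G(17) = mex({0, 1, 3, 4}) = 2
G(18) = mex({0, 1, 3, 4}) = 2
G(19) = mex({0, 1, 3, 5}) = 2
G(20) = mex({0, 1, 2, 3, 5}) = 4
G(21) = mex({0, 1, 2, 3, 5}) = 4
G(22) = mex({1, 2, 6}) = 0
G(23) = mex({0, 1, 2, 3, 4, 6}) = 5
G(24) = mex({0, 1, 2, 3, 4}) = 5
G(25) = mex({0, 1, 3, 4, 7}) = 2
G(26) = mex({0, 1, 3, 4, 5, 7}) = 2
G(27) = mex({0, 1, 3, 5}) = 2
G(28) = mex({0, 1, 2, 5}) = 3
G(29) = mex({0, 1, 2, 4, 5, 6}) = 3
G(30) = mex({1, 2, 4, 6}) = 0
G(31) = mex({0, 1, 2, 3, 4, 6}) = 5
G(32) = mex({1, 2, 3, 4, 7}) = 0
G(33) = mex({0, 3, 7}) = 1
G(34) = mex({0, 2, 3, 5, 7}) = 1
G(35) = mex({0, 2, 3, 5, 6}) = 1
G(36) = mex({0, 1, 2, 5, 6}) = 3
G(37) = mex({0, 1, 2, 4, 5, 6}) = 3
G(38) = mex({0, 1, 2, 4}) = 3
G(39) = mex({0, 1, 2, 3, 4, 7}) = 5
G(40) = mex({0, 1, 2, 3, 4, 5, 7}) = 6
G(41) = mex({0, 1, 2, 3, 5, 7}) = 4
G(42) = mex({0, 1, 2, 3, 5, 6, 7}) = 4
G(43) = mex({0, 2, 3, 5, 6}) = 1
G(44) = mex({1, 2, 3, 4, 5, 6}) = 0
G(45) = mex({0, 1, 2, 3, 4, 6, 7}) = 5
G(46) = mex({0, 1, 2, 3, 4, 7}) = 5
G(47) = mex({0, 1, 2, 3, 4, 5, 7}) = 6
Therefore G(47) = 6.

6


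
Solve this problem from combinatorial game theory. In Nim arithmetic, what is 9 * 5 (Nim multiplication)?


Nim multiplication is bilinear over XOR: (u XOR v) * w = (u*w) XOR (v*w).
So we split each operand into its bit components and XOR the pairwise Nim products.
9 = 1 + 8 (as XOR of powers of 2).
5 = 1 + 4 (as XOR of powers of 2).
Using the standard Nim-product table on single bits:
  2*2 = 3,   2*4 = 8,   2*8 = 12,
  4*4 = 6,   4*8 = 11,  8*8 = 13,
and  1*x = x (identity), k*l = l*k (commutative).
Pairwise Nim products:
  1 * 1 = 1
  1 * 4 = 4
  8 * 1 = 8
  8 * 4 = 11
XOR them: 1 XOR 4 XOR 8 XOR 11 = 6.
Result: 9 * 5 = 6 (in Nim).

6


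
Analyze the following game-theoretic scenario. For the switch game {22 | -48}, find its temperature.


The game is {22 | -48}, a switch {a | b} with numbers a > b.
Cooling {a | b} by t gives {a - t | b + t}, which stops being hot when a - t = b + t, i.e. at t = (a - b)/2. So the temperature of a switch is (a - b)/2.
Temperature = (Left option - Right option) / 2
= (22 - (-48)) / 2
= 70 / 2
= 35

35


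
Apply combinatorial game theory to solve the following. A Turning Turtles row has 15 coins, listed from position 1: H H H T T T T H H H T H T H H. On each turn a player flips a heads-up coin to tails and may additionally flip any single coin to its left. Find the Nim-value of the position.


Coins: H H H T T T T H H H T H T H H
Key fact: a single head at position k behaves exactly like a Nim heap of size k (turning it to T and optionally flipping a coin at j < k corresponds to moving the heap from k to j, or to 0), and heads combine as a disjunctive sum (two heads at the same place would cancel, matching j XOR j = 0). So the Nim-value is the XOR of the 1-indexed positions of the heads.
Face-up positions (1-indexed): [1, 2, 3, 8, 9, 10, 12, 14, 15]
XOR 0 with 1: 0 XOR 1 = 1
XOR 1 with 2: 1 XOR 2 = 3
XOR 3 with 3: 3 XOR 3 = 0
XOR 0 with 8: 0 XOR 8 = 8
XOR 8 with 9: 8 XOR 9 = 1
XOR 1 with 10: 1 XOR 10 = 11
XOR 11 with 12: 11 XOR 12 = 7
XOR 7 with 14: 7 XOR 14 = 9
XOR 9 with 15: 9 XOR 15 = 6
Nim-value = 6

6


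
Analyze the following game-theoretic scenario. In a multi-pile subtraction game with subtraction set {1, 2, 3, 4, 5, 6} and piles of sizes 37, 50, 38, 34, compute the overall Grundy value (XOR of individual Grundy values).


Subtraction set: {1, 2, 3, 4, 5, 6}
For this subtraction set, G(n) = n mod 7 (period = max + 1 = 7).
Pile 1 (size 37): G(37) = 37 mod 7 = 2
Pile 2 (size 50): G(50) = 50 mod 7 = 1
Pile 3 (size 38): G(38) = 38 mod 7 = 3
Pile 4 (size 34): G(34) = 34 mod 7 = 6
Total Grundy value = XOR of all: 2 XOR 1 XOR 3 XOR 6 = 6

6


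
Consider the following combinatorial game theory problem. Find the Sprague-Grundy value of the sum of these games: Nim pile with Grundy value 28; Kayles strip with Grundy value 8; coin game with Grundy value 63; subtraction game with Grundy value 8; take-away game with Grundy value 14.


By the Sprague-Grundy theorem, the Grundy value of a sum of games is the XOR of individual Grundy values.
Nim pile: Grundy value = 28. Running XOR: 0 XOR 28 = 28
Kayles strip: Grundy value = 8. Running XOR: 28 XOR 8 = 20
coin game: Grundy value = 63. Running XOR: 20 XOR 63 = 43
subtraction game: Grundy value = 8. Running XOR: 43 XOR 8 = 35
take-away game: Grundy value = 14. Running XOR: 35 XOR 14 = 45
The combined Grundy value is 45.

45


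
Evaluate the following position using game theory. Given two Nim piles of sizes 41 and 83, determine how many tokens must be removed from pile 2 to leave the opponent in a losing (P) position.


Piles: 41 and 83
Current XOR: 41 XOR 83 = 122 (non-zero, so this is an N-position).
To make the XOR zero, we need to find a move that balances the piles.
For pile 2 (size 83): target = 83 XOR 122 = 41
We reduce pile 2 from 83 to 41.
Tokens removed: 83 - 41 = 42
Verification: 41 XOR 41 = 0

42


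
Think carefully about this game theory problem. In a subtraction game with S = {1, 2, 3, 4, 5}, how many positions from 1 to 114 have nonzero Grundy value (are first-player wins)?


Subtraction set S = {1, 2, 3, 4, 5}, so G(n) = n mod 6.
G(n) = 0 when n is a multiple of 6.
Multiples of 6 in [1, 114]: 19
N-positions (nonzero Grundy) = 114 - 19 = 95

95


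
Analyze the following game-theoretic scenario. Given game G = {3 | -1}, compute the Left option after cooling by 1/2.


Original game: {3 | -1} (a switch {a | b} with a > b).
Cooling by t (for t below the temperature (a - b)/2 = 2) taxes each move by t: {a | b} cooled by t is {a - t | b + t}.
Cooling amount: t = 1/2
Cooled Left option: 3 - 1/2 = 5/2
Cooled Right option: -1 + 1/2 = -1/2
Cooled game: {5/2 | -1/2}
Left option = 5/2

5/2
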